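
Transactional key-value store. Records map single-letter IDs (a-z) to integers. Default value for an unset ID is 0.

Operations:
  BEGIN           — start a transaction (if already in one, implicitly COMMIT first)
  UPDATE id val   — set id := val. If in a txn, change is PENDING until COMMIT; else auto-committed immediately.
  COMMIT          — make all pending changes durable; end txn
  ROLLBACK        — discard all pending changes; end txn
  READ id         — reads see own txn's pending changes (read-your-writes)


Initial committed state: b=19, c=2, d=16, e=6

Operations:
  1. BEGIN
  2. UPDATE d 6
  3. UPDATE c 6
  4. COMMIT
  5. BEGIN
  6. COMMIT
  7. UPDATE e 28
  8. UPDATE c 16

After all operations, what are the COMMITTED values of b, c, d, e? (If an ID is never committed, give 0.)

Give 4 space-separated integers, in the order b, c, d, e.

Initial committed: {b=19, c=2, d=16, e=6}
Op 1: BEGIN: in_txn=True, pending={}
Op 2: UPDATE d=6 (pending; pending now {d=6})
Op 3: UPDATE c=6 (pending; pending now {c=6, d=6})
Op 4: COMMIT: merged ['c', 'd'] into committed; committed now {b=19, c=6, d=6, e=6}
Op 5: BEGIN: in_txn=True, pending={}
Op 6: COMMIT: merged [] into committed; committed now {b=19, c=6, d=6, e=6}
Op 7: UPDATE e=28 (auto-commit; committed e=28)
Op 8: UPDATE c=16 (auto-commit; committed c=16)
Final committed: {b=19, c=16, d=6, e=28}

Answer: 19 16 6 28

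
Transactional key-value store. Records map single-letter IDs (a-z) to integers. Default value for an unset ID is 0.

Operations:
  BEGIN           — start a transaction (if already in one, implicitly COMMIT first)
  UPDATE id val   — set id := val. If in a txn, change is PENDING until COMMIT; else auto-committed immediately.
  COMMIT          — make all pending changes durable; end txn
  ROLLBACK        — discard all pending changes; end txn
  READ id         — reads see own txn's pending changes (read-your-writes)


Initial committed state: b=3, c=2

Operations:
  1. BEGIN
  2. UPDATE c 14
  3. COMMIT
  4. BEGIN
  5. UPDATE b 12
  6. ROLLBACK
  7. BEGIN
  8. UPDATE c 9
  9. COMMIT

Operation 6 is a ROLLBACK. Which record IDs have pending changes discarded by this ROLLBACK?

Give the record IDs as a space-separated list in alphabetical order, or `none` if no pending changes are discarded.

Answer: b

Derivation:
Initial committed: {b=3, c=2}
Op 1: BEGIN: in_txn=True, pending={}
Op 2: UPDATE c=14 (pending; pending now {c=14})
Op 3: COMMIT: merged ['c'] into committed; committed now {b=3, c=14}
Op 4: BEGIN: in_txn=True, pending={}
Op 5: UPDATE b=12 (pending; pending now {b=12})
Op 6: ROLLBACK: discarded pending ['b']; in_txn=False
Op 7: BEGIN: in_txn=True, pending={}
Op 8: UPDATE c=9 (pending; pending now {c=9})
Op 9: COMMIT: merged ['c'] into committed; committed now {b=3, c=9}
ROLLBACK at op 6 discards: ['b']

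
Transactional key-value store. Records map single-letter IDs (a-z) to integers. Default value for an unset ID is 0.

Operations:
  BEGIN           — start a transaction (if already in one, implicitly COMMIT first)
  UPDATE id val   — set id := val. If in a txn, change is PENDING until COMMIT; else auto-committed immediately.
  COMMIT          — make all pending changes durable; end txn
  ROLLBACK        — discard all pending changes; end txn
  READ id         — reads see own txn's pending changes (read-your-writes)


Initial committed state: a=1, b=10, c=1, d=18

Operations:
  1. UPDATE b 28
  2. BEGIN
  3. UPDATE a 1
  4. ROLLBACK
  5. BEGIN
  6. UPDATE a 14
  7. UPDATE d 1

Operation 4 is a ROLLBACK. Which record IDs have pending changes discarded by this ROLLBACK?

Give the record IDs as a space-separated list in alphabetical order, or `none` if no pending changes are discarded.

Initial committed: {a=1, b=10, c=1, d=18}
Op 1: UPDATE b=28 (auto-commit; committed b=28)
Op 2: BEGIN: in_txn=True, pending={}
Op 3: UPDATE a=1 (pending; pending now {a=1})
Op 4: ROLLBACK: discarded pending ['a']; in_txn=False
Op 5: BEGIN: in_txn=True, pending={}
Op 6: UPDATE a=14 (pending; pending now {a=14})
Op 7: UPDATE d=1 (pending; pending now {a=14, d=1})
ROLLBACK at op 4 discards: ['a']

Answer: a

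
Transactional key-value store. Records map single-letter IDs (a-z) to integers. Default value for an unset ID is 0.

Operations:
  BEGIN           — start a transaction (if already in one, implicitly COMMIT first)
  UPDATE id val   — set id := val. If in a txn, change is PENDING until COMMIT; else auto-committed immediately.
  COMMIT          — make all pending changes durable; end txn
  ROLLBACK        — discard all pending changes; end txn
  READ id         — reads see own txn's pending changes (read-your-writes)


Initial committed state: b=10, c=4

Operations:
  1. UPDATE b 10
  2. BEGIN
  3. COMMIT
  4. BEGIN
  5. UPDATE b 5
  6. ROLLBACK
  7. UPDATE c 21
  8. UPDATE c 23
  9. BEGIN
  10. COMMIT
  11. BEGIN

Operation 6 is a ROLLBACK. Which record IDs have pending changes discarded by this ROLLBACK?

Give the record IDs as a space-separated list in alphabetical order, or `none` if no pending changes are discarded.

Initial committed: {b=10, c=4}
Op 1: UPDATE b=10 (auto-commit; committed b=10)
Op 2: BEGIN: in_txn=True, pending={}
Op 3: COMMIT: merged [] into committed; committed now {b=10, c=4}
Op 4: BEGIN: in_txn=True, pending={}
Op 5: UPDATE b=5 (pending; pending now {b=5})
Op 6: ROLLBACK: discarded pending ['b']; in_txn=False
Op 7: UPDATE c=21 (auto-commit; committed c=21)
Op 8: UPDATE c=23 (auto-commit; committed c=23)
Op 9: BEGIN: in_txn=True, pending={}
Op 10: COMMIT: merged [] into committed; committed now {b=10, c=23}
Op 11: BEGIN: in_txn=True, pending={}
ROLLBACK at op 6 discards: ['b']

Answer: b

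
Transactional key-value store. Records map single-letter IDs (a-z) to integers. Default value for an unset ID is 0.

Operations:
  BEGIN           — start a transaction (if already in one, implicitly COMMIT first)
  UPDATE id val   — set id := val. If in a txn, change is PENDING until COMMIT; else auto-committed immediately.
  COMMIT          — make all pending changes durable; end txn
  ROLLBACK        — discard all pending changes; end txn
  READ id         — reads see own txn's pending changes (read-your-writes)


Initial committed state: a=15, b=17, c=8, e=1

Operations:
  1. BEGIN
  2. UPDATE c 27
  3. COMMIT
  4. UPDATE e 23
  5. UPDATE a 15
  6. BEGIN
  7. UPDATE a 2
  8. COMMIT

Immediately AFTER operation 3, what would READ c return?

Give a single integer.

Answer: 27

Derivation:
Initial committed: {a=15, b=17, c=8, e=1}
Op 1: BEGIN: in_txn=True, pending={}
Op 2: UPDATE c=27 (pending; pending now {c=27})
Op 3: COMMIT: merged ['c'] into committed; committed now {a=15, b=17, c=27, e=1}
After op 3: visible(c) = 27 (pending={}, committed={a=15, b=17, c=27, e=1})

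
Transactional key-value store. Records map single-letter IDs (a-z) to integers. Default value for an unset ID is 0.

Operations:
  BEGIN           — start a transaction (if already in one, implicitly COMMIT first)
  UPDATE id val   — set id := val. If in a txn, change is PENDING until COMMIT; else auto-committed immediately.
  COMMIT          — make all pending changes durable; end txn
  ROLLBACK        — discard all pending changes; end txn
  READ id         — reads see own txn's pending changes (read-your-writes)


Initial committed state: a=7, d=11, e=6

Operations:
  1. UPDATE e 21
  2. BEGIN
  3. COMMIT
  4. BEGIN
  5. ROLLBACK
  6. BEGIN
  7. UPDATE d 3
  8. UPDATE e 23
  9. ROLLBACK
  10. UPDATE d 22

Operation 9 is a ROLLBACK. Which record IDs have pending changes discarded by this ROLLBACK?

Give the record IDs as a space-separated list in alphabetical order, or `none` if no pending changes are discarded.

Answer: d e

Derivation:
Initial committed: {a=7, d=11, e=6}
Op 1: UPDATE e=21 (auto-commit; committed e=21)
Op 2: BEGIN: in_txn=True, pending={}
Op 3: COMMIT: merged [] into committed; committed now {a=7, d=11, e=21}
Op 4: BEGIN: in_txn=True, pending={}
Op 5: ROLLBACK: discarded pending []; in_txn=False
Op 6: BEGIN: in_txn=True, pending={}
Op 7: UPDATE d=3 (pending; pending now {d=3})
Op 8: UPDATE e=23 (pending; pending now {d=3, e=23})
Op 9: ROLLBACK: discarded pending ['d', 'e']; in_txn=False
Op 10: UPDATE d=22 (auto-commit; committed d=22)
ROLLBACK at op 9 discards: ['d', 'e']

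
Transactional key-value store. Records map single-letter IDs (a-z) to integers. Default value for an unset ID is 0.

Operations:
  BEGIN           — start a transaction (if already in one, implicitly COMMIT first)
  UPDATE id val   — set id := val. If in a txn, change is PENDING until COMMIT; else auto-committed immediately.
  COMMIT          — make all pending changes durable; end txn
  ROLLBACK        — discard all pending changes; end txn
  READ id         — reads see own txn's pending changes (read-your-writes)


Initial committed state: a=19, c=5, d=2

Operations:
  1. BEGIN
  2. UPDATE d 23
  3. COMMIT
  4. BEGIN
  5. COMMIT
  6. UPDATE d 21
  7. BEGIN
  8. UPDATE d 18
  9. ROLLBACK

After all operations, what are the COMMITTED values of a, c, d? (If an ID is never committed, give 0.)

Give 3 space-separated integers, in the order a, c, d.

Answer: 19 5 21

Derivation:
Initial committed: {a=19, c=5, d=2}
Op 1: BEGIN: in_txn=True, pending={}
Op 2: UPDATE d=23 (pending; pending now {d=23})
Op 3: COMMIT: merged ['d'] into committed; committed now {a=19, c=5, d=23}
Op 4: BEGIN: in_txn=True, pending={}
Op 5: COMMIT: merged [] into committed; committed now {a=19, c=5, d=23}
Op 6: UPDATE d=21 (auto-commit; committed d=21)
Op 7: BEGIN: in_txn=True, pending={}
Op 8: UPDATE d=18 (pending; pending now {d=18})
Op 9: ROLLBACK: discarded pending ['d']; in_txn=False
Final committed: {a=19, c=5, d=21}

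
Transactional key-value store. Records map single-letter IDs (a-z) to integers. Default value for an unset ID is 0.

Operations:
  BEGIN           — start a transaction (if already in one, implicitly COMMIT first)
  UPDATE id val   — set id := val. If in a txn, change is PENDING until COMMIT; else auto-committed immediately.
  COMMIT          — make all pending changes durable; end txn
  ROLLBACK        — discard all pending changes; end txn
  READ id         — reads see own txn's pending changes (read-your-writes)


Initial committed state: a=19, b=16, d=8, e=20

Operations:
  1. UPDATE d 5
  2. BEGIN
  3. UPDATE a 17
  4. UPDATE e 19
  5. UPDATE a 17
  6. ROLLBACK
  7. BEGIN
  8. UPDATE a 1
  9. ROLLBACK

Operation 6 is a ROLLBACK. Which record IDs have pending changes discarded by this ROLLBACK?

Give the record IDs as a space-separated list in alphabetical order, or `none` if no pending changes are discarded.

Answer: a e

Derivation:
Initial committed: {a=19, b=16, d=8, e=20}
Op 1: UPDATE d=5 (auto-commit; committed d=5)
Op 2: BEGIN: in_txn=True, pending={}
Op 3: UPDATE a=17 (pending; pending now {a=17})
Op 4: UPDATE e=19 (pending; pending now {a=17, e=19})
Op 5: UPDATE a=17 (pending; pending now {a=17, e=19})
Op 6: ROLLBACK: discarded pending ['a', 'e']; in_txn=False
Op 7: BEGIN: in_txn=True, pending={}
Op 8: UPDATE a=1 (pending; pending now {a=1})
Op 9: ROLLBACK: discarded pending ['a']; in_txn=False
ROLLBACK at op 6 discards: ['a', 'e']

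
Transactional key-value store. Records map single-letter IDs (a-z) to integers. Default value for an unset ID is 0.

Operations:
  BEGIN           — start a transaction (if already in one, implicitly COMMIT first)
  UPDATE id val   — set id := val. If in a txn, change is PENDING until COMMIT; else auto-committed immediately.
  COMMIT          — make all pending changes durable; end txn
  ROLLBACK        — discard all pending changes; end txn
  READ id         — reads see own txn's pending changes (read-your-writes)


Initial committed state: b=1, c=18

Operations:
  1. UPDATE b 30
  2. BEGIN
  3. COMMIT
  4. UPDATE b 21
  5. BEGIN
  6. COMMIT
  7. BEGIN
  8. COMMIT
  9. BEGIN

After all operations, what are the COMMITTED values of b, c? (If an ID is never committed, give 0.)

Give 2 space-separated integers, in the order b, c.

Answer: 21 18

Derivation:
Initial committed: {b=1, c=18}
Op 1: UPDATE b=30 (auto-commit; committed b=30)
Op 2: BEGIN: in_txn=True, pending={}
Op 3: COMMIT: merged [] into committed; committed now {b=30, c=18}
Op 4: UPDATE b=21 (auto-commit; committed b=21)
Op 5: BEGIN: in_txn=True, pending={}
Op 6: COMMIT: merged [] into committed; committed now {b=21, c=18}
Op 7: BEGIN: in_txn=True, pending={}
Op 8: COMMIT: merged [] into committed; committed now {b=21, c=18}
Op 9: BEGIN: in_txn=True, pending={}
Final committed: {b=21, c=18}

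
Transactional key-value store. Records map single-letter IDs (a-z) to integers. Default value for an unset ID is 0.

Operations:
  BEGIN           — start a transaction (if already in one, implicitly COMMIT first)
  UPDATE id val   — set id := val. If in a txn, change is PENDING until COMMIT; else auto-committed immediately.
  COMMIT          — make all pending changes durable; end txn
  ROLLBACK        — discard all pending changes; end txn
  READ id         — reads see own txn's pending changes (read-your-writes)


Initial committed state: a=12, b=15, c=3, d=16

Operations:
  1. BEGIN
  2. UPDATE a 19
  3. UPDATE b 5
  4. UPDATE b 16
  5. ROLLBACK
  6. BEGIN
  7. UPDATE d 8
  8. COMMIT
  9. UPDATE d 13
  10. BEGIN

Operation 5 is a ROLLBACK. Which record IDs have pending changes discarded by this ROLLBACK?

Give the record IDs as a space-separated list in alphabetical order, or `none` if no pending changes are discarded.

Initial committed: {a=12, b=15, c=3, d=16}
Op 1: BEGIN: in_txn=True, pending={}
Op 2: UPDATE a=19 (pending; pending now {a=19})
Op 3: UPDATE b=5 (pending; pending now {a=19, b=5})
Op 4: UPDATE b=16 (pending; pending now {a=19, b=16})
Op 5: ROLLBACK: discarded pending ['a', 'b']; in_txn=False
Op 6: BEGIN: in_txn=True, pending={}
Op 7: UPDATE d=8 (pending; pending now {d=8})
Op 8: COMMIT: merged ['d'] into committed; committed now {a=12, b=15, c=3, d=8}
Op 9: UPDATE d=13 (auto-commit; committed d=13)
Op 10: BEGIN: in_txn=True, pending={}
ROLLBACK at op 5 discards: ['a', 'b']

Answer: a b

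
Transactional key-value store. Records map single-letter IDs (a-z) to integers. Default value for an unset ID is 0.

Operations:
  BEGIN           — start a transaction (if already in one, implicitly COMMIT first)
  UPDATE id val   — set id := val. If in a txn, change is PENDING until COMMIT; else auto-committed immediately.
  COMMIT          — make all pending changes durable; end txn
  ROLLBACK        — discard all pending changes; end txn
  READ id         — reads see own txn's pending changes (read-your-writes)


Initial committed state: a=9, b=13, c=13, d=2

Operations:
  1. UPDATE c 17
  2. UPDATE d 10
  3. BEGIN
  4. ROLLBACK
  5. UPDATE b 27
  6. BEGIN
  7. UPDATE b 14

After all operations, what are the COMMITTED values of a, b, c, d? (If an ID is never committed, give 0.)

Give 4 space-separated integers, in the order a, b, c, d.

Answer: 9 27 17 10

Derivation:
Initial committed: {a=9, b=13, c=13, d=2}
Op 1: UPDATE c=17 (auto-commit; committed c=17)
Op 2: UPDATE d=10 (auto-commit; committed d=10)
Op 3: BEGIN: in_txn=True, pending={}
Op 4: ROLLBACK: discarded pending []; in_txn=False
Op 5: UPDATE b=27 (auto-commit; committed b=27)
Op 6: BEGIN: in_txn=True, pending={}
Op 7: UPDATE b=14 (pending; pending now {b=14})
Final committed: {a=9, b=27, c=17, d=10}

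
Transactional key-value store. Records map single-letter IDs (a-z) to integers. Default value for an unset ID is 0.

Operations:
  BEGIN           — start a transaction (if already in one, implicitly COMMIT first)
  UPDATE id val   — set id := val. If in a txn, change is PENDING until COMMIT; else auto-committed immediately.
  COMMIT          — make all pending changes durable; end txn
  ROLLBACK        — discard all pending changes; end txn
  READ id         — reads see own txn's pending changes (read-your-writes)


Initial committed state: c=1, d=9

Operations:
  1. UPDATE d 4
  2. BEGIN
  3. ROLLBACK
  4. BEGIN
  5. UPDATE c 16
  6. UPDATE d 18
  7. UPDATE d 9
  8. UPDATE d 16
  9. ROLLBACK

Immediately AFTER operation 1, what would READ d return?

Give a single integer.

Answer: 4

Derivation:
Initial committed: {c=1, d=9}
Op 1: UPDATE d=4 (auto-commit; committed d=4)
After op 1: visible(d) = 4 (pending={}, committed={c=1, d=4})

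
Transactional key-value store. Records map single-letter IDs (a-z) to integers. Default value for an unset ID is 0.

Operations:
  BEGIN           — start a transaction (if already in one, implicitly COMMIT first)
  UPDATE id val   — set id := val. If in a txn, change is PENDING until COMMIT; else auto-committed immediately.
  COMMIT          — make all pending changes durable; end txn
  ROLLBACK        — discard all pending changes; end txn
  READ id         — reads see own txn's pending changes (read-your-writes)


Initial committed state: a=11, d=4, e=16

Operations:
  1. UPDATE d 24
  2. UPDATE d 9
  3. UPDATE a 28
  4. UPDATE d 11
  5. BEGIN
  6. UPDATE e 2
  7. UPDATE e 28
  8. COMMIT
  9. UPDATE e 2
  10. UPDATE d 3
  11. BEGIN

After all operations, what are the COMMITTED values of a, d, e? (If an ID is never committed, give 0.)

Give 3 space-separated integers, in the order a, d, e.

Initial committed: {a=11, d=4, e=16}
Op 1: UPDATE d=24 (auto-commit; committed d=24)
Op 2: UPDATE d=9 (auto-commit; committed d=9)
Op 3: UPDATE a=28 (auto-commit; committed a=28)
Op 4: UPDATE d=11 (auto-commit; committed d=11)
Op 5: BEGIN: in_txn=True, pending={}
Op 6: UPDATE e=2 (pending; pending now {e=2})
Op 7: UPDATE e=28 (pending; pending now {e=28})
Op 8: COMMIT: merged ['e'] into committed; committed now {a=28, d=11, e=28}
Op 9: UPDATE e=2 (auto-commit; committed e=2)
Op 10: UPDATE d=3 (auto-commit; committed d=3)
Op 11: BEGIN: in_txn=True, pending={}
Final committed: {a=28, d=3, e=2}

Answer: 28 3 2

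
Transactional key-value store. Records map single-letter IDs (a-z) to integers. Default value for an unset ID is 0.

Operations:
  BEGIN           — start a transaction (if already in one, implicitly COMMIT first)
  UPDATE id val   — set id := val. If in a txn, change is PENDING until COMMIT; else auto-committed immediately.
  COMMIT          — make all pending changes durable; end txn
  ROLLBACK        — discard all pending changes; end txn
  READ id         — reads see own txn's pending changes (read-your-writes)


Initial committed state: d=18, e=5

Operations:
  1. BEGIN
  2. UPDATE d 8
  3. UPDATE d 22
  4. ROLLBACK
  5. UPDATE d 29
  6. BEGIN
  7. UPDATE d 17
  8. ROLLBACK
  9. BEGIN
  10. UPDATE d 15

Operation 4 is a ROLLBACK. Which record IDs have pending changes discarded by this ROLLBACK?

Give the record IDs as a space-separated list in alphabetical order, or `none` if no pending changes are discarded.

Initial committed: {d=18, e=5}
Op 1: BEGIN: in_txn=True, pending={}
Op 2: UPDATE d=8 (pending; pending now {d=8})
Op 3: UPDATE d=22 (pending; pending now {d=22})
Op 4: ROLLBACK: discarded pending ['d']; in_txn=False
Op 5: UPDATE d=29 (auto-commit; committed d=29)
Op 6: BEGIN: in_txn=True, pending={}
Op 7: UPDATE d=17 (pending; pending now {d=17})
Op 8: ROLLBACK: discarded pending ['d']; in_txn=False
Op 9: BEGIN: in_txn=True, pending={}
Op 10: UPDATE d=15 (pending; pending now {d=15})
ROLLBACK at op 4 discards: ['d']

Answer: d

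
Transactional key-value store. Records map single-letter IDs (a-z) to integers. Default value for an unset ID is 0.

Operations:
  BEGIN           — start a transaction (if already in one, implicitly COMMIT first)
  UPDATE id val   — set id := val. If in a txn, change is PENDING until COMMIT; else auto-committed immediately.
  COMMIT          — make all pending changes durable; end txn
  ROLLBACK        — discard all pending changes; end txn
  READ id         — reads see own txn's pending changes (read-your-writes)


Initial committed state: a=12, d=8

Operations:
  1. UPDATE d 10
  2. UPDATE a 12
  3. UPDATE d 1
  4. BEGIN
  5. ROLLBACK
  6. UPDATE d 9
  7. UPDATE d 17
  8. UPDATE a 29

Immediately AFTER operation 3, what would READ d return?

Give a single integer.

Answer: 1

Derivation:
Initial committed: {a=12, d=8}
Op 1: UPDATE d=10 (auto-commit; committed d=10)
Op 2: UPDATE a=12 (auto-commit; committed a=12)
Op 3: UPDATE d=1 (auto-commit; committed d=1)
After op 3: visible(d) = 1 (pending={}, committed={a=12, d=1})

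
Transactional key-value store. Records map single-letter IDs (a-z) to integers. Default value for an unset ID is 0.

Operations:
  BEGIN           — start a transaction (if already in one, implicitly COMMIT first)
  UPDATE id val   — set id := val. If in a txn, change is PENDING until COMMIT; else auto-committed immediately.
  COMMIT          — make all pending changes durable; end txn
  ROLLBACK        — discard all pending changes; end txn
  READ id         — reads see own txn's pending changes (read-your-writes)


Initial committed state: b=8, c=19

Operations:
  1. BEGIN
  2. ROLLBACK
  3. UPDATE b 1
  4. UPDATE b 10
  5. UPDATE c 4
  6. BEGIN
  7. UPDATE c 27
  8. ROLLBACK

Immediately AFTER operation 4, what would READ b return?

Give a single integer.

Answer: 10

Derivation:
Initial committed: {b=8, c=19}
Op 1: BEGIN: in_txn=True, pending={}
Op 2: ROLLBACK: discarded pending []; in_txn=False
Op 3: UPDATE b=1 (auto-commit; committed b=1)
Op 4: UPDATE b=10 (auto-commit; committed b=10)
After op 4: visible(b) = 10 (pending={}, committed={b=10, c=19})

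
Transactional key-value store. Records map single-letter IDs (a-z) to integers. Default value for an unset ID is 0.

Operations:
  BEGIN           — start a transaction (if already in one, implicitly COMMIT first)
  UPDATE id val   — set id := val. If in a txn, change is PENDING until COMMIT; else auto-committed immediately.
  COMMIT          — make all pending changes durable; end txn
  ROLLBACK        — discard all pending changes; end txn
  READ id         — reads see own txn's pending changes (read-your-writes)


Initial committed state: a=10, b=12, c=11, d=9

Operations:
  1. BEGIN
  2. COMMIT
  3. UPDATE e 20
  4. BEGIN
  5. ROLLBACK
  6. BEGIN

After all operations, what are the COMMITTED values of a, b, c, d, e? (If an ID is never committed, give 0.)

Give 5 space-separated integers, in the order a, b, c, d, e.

Answer: 10 12 11 9 20

Derivation:
Initial committed: {a=10, b=12, c=11, d=9}
Op 1: BEGIN: in_txn=True, pending={}
Op 2: COMMIT: merged [] into committed; committed now {a=10, b=12, c=11, d=9}
Op 3: UPDATE e=20 (auto-commit; committed e=20)
Op 4: BEGIN: in_txn=True, pending={}
Op 5: ROLLBACK: discarded pending []; in_txn=False
Op 6: BEGIN: in_txn=True, pending={}
Final committed: {a=10, b=12, c=11, d=9, e=20}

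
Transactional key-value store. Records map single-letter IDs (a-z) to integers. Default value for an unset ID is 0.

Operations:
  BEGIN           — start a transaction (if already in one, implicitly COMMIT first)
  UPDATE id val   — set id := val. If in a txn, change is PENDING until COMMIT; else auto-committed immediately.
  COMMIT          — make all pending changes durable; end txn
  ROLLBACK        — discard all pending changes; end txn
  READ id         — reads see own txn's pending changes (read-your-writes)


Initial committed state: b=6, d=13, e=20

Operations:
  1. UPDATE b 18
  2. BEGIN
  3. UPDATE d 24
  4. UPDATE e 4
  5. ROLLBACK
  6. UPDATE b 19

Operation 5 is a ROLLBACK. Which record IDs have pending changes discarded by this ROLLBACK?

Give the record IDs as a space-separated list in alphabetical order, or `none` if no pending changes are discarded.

Initial committed: {b=6, d=13, e=20}
Op 1: UPDATE b=18 (auto-commit; committed b=18)
Op 2: BEGIN: in_txn=True, pending={}
Op 3: UPDATE d=24 (pending; pending now {d=24})
Op 4: UPDATE e=4 (pending; pending now {d=24, e=4})
Op 5: ROLLBACK: discarded pending ['d', 'e']; in_txn=False
Op 6: UPDATE b=19 (auto-commit; committed b=19)
ROLLBACK at op 5 discards: ['d', 'e']

Answer: d e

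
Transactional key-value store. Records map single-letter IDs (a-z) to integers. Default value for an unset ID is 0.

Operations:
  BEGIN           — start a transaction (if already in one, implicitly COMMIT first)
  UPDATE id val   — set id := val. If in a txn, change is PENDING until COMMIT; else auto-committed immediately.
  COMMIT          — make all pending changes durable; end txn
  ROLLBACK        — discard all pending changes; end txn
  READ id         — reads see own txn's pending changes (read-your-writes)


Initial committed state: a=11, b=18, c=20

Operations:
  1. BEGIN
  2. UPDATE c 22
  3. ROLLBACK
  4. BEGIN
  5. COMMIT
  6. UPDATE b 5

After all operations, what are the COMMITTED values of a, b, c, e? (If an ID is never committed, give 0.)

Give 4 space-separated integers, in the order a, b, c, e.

Answer: 11 5 20 0

Derivation:
Initial committed: {a=11, b=18, c=20}
Op 1: BEGIN: in_txn=True, pending={}
Op 2: UPDATE c=22 (pending; pending now {c=22})
Op 3: ROLLBACK: discarded pending ['c']; in_txn=False
Op 4: BEGIN: in_txn=True, pending={}
Op 5: COMMIT: merged [] into committed; committed now {a=11, b=18, c=20}
Op 6: UPDATE b=5 (auto-commit; committed b=5)
Final committed: {a=11, b=5, c=20}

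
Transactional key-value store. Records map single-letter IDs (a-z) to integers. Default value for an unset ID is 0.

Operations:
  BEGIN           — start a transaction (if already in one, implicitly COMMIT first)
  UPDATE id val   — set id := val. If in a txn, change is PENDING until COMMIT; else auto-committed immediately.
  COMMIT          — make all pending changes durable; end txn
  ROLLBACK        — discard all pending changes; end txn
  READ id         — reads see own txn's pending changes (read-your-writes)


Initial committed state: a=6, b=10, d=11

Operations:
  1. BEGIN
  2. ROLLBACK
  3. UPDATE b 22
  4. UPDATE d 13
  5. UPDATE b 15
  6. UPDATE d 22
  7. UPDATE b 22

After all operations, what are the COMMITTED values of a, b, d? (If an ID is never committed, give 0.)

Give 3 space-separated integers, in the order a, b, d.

Answer: 6 22 22

Derivation:
Initial committed: {a=6, b=10, d=11}
Op 1: BEGIN: in_txn=True, pending={}
Op 2: ROLLBACK: discarded pending []; in_txn=False
Op 3: UPDATE b=22 (auto-commit; committed b=22)
Op 4: UPDATE d=13 (auto-commit; committed d=13)
Op 5: UPDATE b=15 (auto-commit; committed b=15)
Op 6: UPDATE d=22 (auto-commit; committed d=22)
Op 7: UPDATE b=22 (auto-commit; committed b=22)
Final committed: {a=6, b=22, d=22}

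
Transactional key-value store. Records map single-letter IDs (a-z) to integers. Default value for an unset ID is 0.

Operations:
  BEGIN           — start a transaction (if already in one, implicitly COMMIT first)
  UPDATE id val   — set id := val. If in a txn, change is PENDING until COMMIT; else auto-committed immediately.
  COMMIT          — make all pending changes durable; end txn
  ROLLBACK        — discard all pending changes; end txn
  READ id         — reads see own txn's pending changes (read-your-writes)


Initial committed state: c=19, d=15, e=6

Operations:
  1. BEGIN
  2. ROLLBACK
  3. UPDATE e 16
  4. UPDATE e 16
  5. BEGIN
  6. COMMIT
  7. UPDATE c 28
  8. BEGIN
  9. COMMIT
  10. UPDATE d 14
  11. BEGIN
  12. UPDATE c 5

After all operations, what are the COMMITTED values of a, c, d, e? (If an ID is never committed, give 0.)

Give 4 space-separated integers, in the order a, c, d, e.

Answer: 0 28 14 16

Derivation:
Initial committed: {c=19, d=15, e=6}
Op 1: BEGIN: in_txn=True, pending={}
Op 2: ROLLBACK: discarded pending []; in_txn=False
Op 3: UPDATE e=16 (auto-commit; committed e=16)
Op 4: UPDATE e=16 (auto-commit; committed e=16)
Op 5: BEGIN: in_txn=True, pending={}
Op 6: COMMIT: merged [] into committed; committed now {c=19, d=15, e=16}
Op 7: UPDATE c=28 (auto-commit; committed c=28)
Op 8: BEGIN: in_txn=True, pending={}
Op 9: COMMIT: merged [] into committed; committed now {c=28, d=15, e=16}
Op 10: UPDATE d=14 (auto-commit; committed d=14)
Op 11: BEGIN: in_txn=True, pending={}
Op 12: UPDATE c=5 (pending; pending now {c=5})
Final committed: {c=28, d=14, e=16}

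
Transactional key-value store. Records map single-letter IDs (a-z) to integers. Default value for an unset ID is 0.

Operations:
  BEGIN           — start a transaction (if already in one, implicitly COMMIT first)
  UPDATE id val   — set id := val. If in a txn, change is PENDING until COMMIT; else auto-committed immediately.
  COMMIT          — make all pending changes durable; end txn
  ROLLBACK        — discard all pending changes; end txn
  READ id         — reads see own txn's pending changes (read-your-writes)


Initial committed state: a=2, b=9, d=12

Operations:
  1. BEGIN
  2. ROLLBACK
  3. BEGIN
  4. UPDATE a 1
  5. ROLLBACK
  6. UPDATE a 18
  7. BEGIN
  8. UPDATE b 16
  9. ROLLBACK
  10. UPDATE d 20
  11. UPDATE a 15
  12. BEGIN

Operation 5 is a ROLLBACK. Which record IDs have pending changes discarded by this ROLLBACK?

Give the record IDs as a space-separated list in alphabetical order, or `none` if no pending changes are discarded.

Answer: a

Derivation:
Initial committed: {a=2, b=9, d=12}
Op 1: BEGIN: in_txn=True, pending={}
Op 2: ROLLBACK: discarded pending []; in_txn=False
Op 3: BEGIN: in_txn=True, pending={}
Op 4: UPDATE a=1 (pending; pending now {a=1})
Op 5: ROLLBACK: discarded pending ['a']; in_txn=False
Op 6: UPDATE a=18 (auto-commit; committed a=18)
Op 7: BEGIN: in_txn=True, pending={}
Op 8: UPDATE b=16 (pending; pending now {b=16})
Op 9: ROLLBACK: discarded pending ['b']; in_txn=False
Op 10: UPDATE d=20 (auto-commit; committed d=20)
Op 11: UPDATE a=15 (auto-commit; committed a=15)
Op 12: BEGIN: in_txn=True, pending={}
ROLLBACK at op 5 discards: ['a']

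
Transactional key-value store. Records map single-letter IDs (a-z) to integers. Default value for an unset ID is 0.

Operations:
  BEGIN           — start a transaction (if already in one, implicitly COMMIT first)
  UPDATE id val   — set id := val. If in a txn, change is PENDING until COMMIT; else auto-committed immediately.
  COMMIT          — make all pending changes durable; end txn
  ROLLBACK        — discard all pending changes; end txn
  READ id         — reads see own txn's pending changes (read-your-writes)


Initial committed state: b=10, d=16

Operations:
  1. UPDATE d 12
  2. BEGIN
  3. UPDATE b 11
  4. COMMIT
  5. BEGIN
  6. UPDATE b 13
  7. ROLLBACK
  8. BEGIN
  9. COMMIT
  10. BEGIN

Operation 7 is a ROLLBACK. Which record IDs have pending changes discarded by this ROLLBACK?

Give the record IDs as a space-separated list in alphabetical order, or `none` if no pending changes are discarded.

Initial committed: {b=10, d=16}
Op 1: UPDATE d=12 (auto-commit; committed d=12)
Op 2: BEGIN: in_txn=True, pending={}
Op 3: UPDATE b=11 (pending; pending now {b=11})
Op 4: COMMIT: merged ['b'] into committed; committed now {b=11, d=12}
Op 5: BEGIN: in_txn=True, pending={}
Op 6: UPDATE b=13 (pending; pending now {b=13})
Op 7: ROLLBACK: discarded pending ['b']; in_txn=False
Op 8: BEGIN: in_txn=True, pending={}
Op 9: COMMIT: merged [] into committed; committed now {b=11, d=12}
Op 10: BEGIN: in_txn=True, pending={}
ROLLBACK at op 7 discards: ['b']

Answer: b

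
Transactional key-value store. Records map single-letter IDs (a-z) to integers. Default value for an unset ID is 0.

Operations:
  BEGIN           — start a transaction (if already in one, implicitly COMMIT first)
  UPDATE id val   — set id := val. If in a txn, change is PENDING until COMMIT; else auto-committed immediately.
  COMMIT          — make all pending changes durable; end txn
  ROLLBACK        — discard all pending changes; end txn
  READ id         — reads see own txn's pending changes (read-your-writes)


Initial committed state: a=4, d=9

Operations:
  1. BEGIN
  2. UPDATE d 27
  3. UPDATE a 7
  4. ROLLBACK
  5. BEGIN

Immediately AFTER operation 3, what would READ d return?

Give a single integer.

Answer: 27

Derivation:
Initial committed: {a=4, d=9}
Op 1: BEGIN: in_txn=True, pending={}
Op 2: UPDATE d=27 (pending; pending now {d=27})
Op 3: UPDATE a=7 (pending; pending now {a=7, d=27})
After op 3: visible(d) = 27 (pending={a=7, d=27}, committed={a=4, d=9})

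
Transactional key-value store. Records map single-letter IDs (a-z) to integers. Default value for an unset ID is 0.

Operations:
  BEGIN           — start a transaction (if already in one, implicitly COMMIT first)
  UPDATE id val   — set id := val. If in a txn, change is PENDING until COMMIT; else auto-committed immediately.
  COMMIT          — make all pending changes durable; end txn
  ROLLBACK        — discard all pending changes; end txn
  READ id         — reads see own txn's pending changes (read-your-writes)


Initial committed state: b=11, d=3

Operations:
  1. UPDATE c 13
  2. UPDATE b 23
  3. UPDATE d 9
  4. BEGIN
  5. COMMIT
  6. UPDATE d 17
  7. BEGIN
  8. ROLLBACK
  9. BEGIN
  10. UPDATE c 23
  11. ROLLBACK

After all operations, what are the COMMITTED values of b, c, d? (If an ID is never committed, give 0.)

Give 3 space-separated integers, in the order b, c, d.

Answer: 23 13 17

Derivation:
Initial committed: {b=11, d=3}
Op 1: UPDATE c=13 (auto-commit; committed c=13)
Op 2: UPDATE b=23 (auto-commit; committed b=23)
Op 3: UPDATE d=9 (auto-commit; committed d=9)
Op 4: BEGIN: in_txn=True, pending={}
Op 5: COMMIT: merged [] into committed; committed now {b=23, c=13, d=9}
Op 6: UPDATE d=17 (auto-commit; committed d=17)
Op 7: BEGIN: in_txn=True, pending={}
Op 8: ROLLBACK: discarded pending []; in_txn=False
Op 9: BEGIN: in_txn=True, pending={}
Op 10: UPDATE c=23 (pending; pending now {c=23})
Op 11: ROLLBACK: discarded pending ['c']; in_txn=False
Final committed: {b=23, c=13, d=17}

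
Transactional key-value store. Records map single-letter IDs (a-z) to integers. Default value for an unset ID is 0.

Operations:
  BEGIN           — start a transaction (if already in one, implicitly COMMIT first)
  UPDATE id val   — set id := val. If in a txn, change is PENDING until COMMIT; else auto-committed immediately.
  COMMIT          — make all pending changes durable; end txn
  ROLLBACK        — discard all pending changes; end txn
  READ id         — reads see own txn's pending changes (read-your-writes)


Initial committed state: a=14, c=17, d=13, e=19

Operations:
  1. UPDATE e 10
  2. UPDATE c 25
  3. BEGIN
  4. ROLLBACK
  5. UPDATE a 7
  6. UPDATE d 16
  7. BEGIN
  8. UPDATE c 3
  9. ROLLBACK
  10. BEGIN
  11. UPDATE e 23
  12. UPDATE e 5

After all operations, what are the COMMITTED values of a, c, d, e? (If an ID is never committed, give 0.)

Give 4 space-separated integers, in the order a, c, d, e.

Answer: 7 25 16 10

Derivation:
Initial committed: {a=14, c=17, d=13, e=19}
Op 1: UPDATE e=10 (auto-commit; committed e=10)
Op 2: UPDATE c=25 (auto-commit; committed c=25)
Op 3: BEGIN: in_txn=True, pending={}
Op 4: ROLLBACK: discarded pending []; in_txn=False
Op 5: UPDATE a=7 (auto-commit; committed a=7)
Op 6: UPDATE d=16 (auto-commit; committed d=16)
Op 7: BEGIN: in_txn=True, pending={}
Op 8: UPDATE c=3 (pending; pending now {c=3})
Op 9: ROLLBACK: discarded pending ['c']; in_txn=False
Op 10: BEGIN: in_txn=True, pending={}
Op 11: UPDATE e=23 (pending; pending now {e=23})
Op 12: UPDATE e=5 (pending; pending now {e=5})
Final committed: {a=7, c=25, d=16, e=10}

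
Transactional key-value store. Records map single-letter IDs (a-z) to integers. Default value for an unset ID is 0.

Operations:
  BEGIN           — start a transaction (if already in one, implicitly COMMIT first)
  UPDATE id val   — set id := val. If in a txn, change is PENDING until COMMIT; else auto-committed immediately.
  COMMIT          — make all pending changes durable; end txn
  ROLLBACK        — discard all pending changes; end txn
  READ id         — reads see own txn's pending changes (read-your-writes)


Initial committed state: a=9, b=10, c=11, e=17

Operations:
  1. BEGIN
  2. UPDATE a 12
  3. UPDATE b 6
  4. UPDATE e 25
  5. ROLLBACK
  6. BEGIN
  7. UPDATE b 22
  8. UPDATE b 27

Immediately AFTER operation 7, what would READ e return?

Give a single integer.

Answer: 17

Derivation:
Initial committed: {a=9, b=10, c=11, e=17}
Op 1: BEGIN: in_txn=True, pending={}
Op 2: UPDATE a=12 (pending; pending now {a=12})
Op 3: UPDATE b=6 (pending; pending now {a=12, b=6})
Op 4: UPDATE e=25 (pending; pending now {a=12, b=6, e=25})
Op 5: ROLLBACK: discarded pending ['a', 'b', 'e']; in_txn=False
Op 6: BEGIN: in_txn=True, pending={}
Op 7: UPDATE b=22 (pending; pending now {b=22})
After op 7: visible(e) = 17 (pending={b=22}, committed={a=9, b=10, c=11, e=17})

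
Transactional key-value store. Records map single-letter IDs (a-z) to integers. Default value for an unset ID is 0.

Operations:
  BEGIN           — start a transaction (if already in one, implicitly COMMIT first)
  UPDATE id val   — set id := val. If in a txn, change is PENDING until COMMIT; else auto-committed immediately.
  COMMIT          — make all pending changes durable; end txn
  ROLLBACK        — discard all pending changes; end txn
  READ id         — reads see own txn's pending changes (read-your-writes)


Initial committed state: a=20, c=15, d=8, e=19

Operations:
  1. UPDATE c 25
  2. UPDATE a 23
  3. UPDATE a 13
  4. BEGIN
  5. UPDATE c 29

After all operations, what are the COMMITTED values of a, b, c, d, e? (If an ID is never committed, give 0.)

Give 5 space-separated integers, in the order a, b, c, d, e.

Initial committed: {a=20, c=15, d=8, e=19}
Op 1: UPDATE c=25 (auto-commit; committed c=25)
Op 2: UPDATE a=23 (auto-commit; committed a=23)
Op 3: UPDATE a=13 (auto-commit; committed a=13)
Op 4: BEGIN: in_txn=True, pending={}
Op 5: UPDATE c=29 (pending; pending now {c=29})
Final committed: {a=13, c=25, d=8, e=19}

Answer: 13 0 25 8 19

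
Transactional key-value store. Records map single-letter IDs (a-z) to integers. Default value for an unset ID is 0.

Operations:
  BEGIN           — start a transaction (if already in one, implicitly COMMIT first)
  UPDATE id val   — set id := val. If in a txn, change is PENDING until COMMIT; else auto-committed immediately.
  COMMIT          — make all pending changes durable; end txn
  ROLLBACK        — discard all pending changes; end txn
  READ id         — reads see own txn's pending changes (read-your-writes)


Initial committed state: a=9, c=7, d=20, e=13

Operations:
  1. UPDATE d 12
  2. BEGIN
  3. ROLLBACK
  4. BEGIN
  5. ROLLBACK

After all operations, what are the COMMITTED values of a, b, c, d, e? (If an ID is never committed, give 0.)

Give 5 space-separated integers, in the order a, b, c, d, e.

Answer: 9 0 7 12 13

Derivation:
Initial committed: {a=9, c=7, d=20, e=13}
Op 1: UPDATE d=12 (auto-commit; committed d=12)
Op 2: BEGIN: in_txn=True, pending={}
Op 3: ROLLBACK: discarded pending []; in_txn=False
Op 4: BEGIN: in_txn=True, pending={}
Op 5: ROLLBACK: discarded pending []; in_txn=False
Final committed: {a=9, c=7, d=12, e=13}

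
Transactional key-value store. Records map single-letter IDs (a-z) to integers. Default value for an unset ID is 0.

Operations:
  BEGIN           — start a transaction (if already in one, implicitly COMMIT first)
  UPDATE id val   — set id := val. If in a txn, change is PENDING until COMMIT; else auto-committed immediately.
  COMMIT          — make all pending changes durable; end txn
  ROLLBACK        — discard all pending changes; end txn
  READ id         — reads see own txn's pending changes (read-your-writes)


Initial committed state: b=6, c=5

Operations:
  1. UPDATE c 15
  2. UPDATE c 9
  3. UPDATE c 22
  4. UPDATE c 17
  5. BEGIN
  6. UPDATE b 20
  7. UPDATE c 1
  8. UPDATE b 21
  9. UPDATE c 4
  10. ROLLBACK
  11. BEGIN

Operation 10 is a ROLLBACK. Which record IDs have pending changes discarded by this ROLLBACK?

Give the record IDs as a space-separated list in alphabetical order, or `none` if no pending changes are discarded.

Answer: b c

Derivation:
Initial committed: {b=6, c=5}
Op 1: UPDATE c=15 (auto-commit; committed c=15)
Op 2: UPDATE c=9 (auto-commit; committed c=9)
Op 3: UPDATE c=22 (auto-commit; committed c=22)
Op 4: UPDATE c=17 (auto-commit; committed c=17)
Op 5: BEGIN: in_txn=True, pending={}
Op 6: UPDATE b=20 (pending; pending now {b=20})
Op 7: UPDATE c=1 (pending; pending now {b=20, c=1})
Op 8: UPDATE b=21 (pending; pending now {b=21, c=1})
Op 9: UPDATE c=4 (pending; pending now {b=21, c=4})
Op 10: ROLLBACK: discarded pending ['b', 'c']; in_txn=False
Op 11: BEGIN: in_txn=True, pending={}
ROLLBACK at op 10 discards: ['b', 'c']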